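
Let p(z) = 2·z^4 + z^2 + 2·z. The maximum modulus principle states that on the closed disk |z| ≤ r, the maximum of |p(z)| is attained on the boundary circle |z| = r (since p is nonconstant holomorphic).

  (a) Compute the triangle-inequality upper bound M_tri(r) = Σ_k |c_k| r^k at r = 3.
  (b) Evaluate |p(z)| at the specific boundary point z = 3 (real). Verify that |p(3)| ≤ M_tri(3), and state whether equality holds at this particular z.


Coefficients: c_0 = 0, c_1 = 2, c_2 = 1, c_3 = 0, c_4 = 2. Radius r = 3.
Part (a). Triangle bound: M_tri(r) = Σ_k |c_k| r^k
  = |0|·3^0 + |2|·3^1 + |1|·3^2 + |0|·3^3 + |2|·3^4
  = 0 + 6 + 9 + 0 + 162 = 177.
This bounds M(r) := max_{|z|=r} |p(z)| from above; equality holds iff all terms c_k z^k can be made to align in phase at a single z on |z|=r.
Part (b). At z = 3 (real, on the circle |z| = r):
  p(3) = (0)·3^0 + (2)·3^1 + (1)·3^2 + (0)·3^3 + (2)·3^4 = 177.
  |p(3)| = 177.
Since all nonzero coefficients share the same sign, |p(3)| = 177 = M_tri(3); the triangle bound is attained at z = 3, so in fact M(r) = 177.

M_tri(3) = 177; |p(3)| = 177; equality at z=3: yes.


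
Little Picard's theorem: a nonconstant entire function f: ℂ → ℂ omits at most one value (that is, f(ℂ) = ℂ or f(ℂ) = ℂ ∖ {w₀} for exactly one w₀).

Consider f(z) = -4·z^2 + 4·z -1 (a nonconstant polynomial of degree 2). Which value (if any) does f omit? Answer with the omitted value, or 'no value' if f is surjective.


Little Picard bounds the complement of f(ℂ) to at most one point.
For every w ∈ ℂ, the equation p(z) − w = 0 is a nonconstant polynomial in z and hence has at least one root by the fundamental theorem of algebra. So p is surjective onto ℂ, omitting no value.

Omitted value: no value.


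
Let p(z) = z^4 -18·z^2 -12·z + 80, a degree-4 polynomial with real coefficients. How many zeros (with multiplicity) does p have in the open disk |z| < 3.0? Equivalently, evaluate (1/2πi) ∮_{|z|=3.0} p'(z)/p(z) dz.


The zeros of p are: (-3 + 1i), (-3 - 1i), 4, 2.
Their magnitudes are: 3.162, 3.162, 4, 2.
Zeros with |z| < R = 3.0: 2.
Count = 1.
By the argument principle, (1/2πi) ∮_{|z|=R} p'(z)/p(z) dz equals exactly this count.

Number of zeros inside |z| < 3.0: 1.


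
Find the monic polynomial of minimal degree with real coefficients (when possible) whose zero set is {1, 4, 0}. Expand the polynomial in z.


The polynomial is p(z) = ∏_{α ∈ S} (z − α), where S = {1, 4, 0}.
Expanding the product yields: p(z) = z^3 -5·z^2 + 4·z.
The resulting polynomial has degree 3 and real coefficients as required.

p(z) = z^3 -5·z^2 + 4·z.


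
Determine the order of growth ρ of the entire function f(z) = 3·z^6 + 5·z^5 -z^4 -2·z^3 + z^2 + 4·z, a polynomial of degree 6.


|f(z)| ≤ Σ|c_k|·r^k = O(r^6) as r → ∞. Polynomial growth is O(e^{r^ε}) for every ε > 0 (since r^6/e^{r^ε} → 0), so ρ ≤ ε for all ε > 0, i.e. ρ = 0. Every nonconstant polynomial has order 0.
Therefore ρ = 0.

Order ρ = 0.


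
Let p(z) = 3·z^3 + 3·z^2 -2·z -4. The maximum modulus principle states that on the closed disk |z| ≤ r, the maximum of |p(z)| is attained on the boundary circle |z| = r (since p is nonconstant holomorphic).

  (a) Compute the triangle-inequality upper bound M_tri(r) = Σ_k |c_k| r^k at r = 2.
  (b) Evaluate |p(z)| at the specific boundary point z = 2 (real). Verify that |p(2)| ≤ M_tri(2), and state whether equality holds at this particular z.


Coefficients: c_0 = -4, c_1 = -2, c_2 = 3, c_3 = 3. Radius r = 2.
Part (a). Triangle bound: M_tri(r) = Σ_k |c_k| r^k
  = |-4|·2^0 + |-2|·2^1 + |3|·2^2 + |3|·2^3
  = 4 + 4 + 12 + 24 = 44.
This bounds M(r) := max_{|z|=r} |p(z)| from above; equality holds iff all terms c_k z^k can be made to align in phase at a single z on |z|=r.
Part (b). At z = 2 (real, on the circle |z| = r):
  p(2) = (-4)·2^0 + (-2)·2^1 + (3)·2^2 + (3)·2^3 = 28.
  |p(2)| = 28.
Check: |p(2)| = 28 ≤ 44 = M_tri(2). ✓ Equality does not hold at z = 2 (the coefficients have mixed signs, so the terms do not all align in phase there).

M_tri(2) = 44; |p(2)| = 28; equality at z=2: no.


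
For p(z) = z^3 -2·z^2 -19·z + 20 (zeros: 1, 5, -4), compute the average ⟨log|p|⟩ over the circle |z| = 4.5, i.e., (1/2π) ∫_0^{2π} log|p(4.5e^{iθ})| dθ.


Zeros: -4, 1, 5; r = 4.5.
Inside |z| < r: -4, 1. Outside (|z| ≥ r): 5.
p(0) = 20, so log|p(0)| = log(20) = 2.9957.
Apply Jensen: I(r) = log|p(0)| + Σ_k log(r/|z_k|), summed over zeros inside |z| < r.
  log(r/|z_k|) for z_k = 1: log(4.5/1) = 1.5041
  log(r/|z_k|) for z_k = -4: log(4.5/4) = 0.1178
  Outside zeros (5) contribute nothing to the Jensen sum.
Sum over inside zeros: 1.6219.
I(r) = log|p(0)| + (inside sum) = 2.9957 + 1.6219 = 4.6176.
Note: since some zeros are outside |z| ≤ r, the simplified n·log(r) form does NOT apply — only the inside zeros contribute.

I(r) ≈ 4.6176.


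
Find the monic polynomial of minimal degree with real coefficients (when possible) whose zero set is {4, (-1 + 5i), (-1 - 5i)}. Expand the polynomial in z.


The polynomial is p(z) = ∏_{α ∈ S} (z − α), where S = {4, (-1 + 5i), (-1 - 5i)}.
Expanding the product yields: p(z) = z^3 -2·z^2 + 18·z -104.
Note conjugate pairs combine to real quadratics: (z − (-1+5i))(z − (-1−5i)) = z² + 2z + 26.
The resulting polynomial has degree 3 and real coefficients as required.

p(z) = z^3 -2·z^2 + 18·z -104.


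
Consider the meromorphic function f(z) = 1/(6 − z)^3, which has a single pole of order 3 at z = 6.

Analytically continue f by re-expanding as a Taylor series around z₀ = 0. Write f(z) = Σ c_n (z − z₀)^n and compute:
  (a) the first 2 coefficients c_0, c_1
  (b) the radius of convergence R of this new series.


Let w = z − z₀, so z = z₀ + w.
Then 6 − z = 6 − (z₀ + w) = (6 − z₀) − w = 6 − w.
f(z) = 1/(6 − w)^3 = (1/(6)^3) · (1 − w/(6))^{−3}.
By the binomial series (1−u)^{−3} = Σ_{n≥0} C(n+2, 2) u^n for |u|<1, with u = w/(6):
  c_n = C(n+2, 2) / (6)^(n+3).
  c_0 = 1/(6)^3 = 1/216.
  c_1 = 3/(6)^4 = 1/432.
The series is valid for |w/d| < 1, i.e. |z − z₀| < |d|.
Radius of convergence: R = |6 − z₀| = |6| = 6 (distance from z₀ to the singularity z = 6).

c_0 = 1/216, c_1 = 1/432; R = 6.


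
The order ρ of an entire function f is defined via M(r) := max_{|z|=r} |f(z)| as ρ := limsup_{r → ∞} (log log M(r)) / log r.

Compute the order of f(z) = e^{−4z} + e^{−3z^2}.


Each summand is entire of order 1 and 2 respectively (as in the single-exponential case). The order of a sum is at most the max of the orders, so ρ ≤ 2. For the lower bound: on |z|=r choose arg z so that -3z^2 is real positive; then |e^{-3z^2}| = e^{3r^2} while |e^{-4z}| ≤ e^{4r^1} = o(e^{3r^2}). So |f| ≥ e^{3r^2}(1 − o(1)) and ρ ≥ 2. Hence ρ = max(1, 2) = 2.
Therefore ρ = 2.

Order ρ = 2.


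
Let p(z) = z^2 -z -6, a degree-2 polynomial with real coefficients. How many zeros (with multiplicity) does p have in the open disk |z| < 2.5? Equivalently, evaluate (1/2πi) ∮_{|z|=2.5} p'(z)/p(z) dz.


The zeros of p are: -2, 3.
Their magnitudes are: 2, 3.
Zeros with |z| < R = 2.5: -2.
Count = 1.
By the argument principle, (1/2πi) ∮_{|z|=R} p'(z)/p(z) dz equals exactly this count.

Number of zeros inside |z| < 2.5: 1.


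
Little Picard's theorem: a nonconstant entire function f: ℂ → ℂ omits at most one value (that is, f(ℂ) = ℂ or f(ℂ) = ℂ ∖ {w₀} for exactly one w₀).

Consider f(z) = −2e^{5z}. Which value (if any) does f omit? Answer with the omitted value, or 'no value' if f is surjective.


Little Picard bounds the complement of f(ℂ) to at most one point.
e^{5z} is never zero on ℂ, so -2·e^{5z} takes every value in ℂ ∖ {0}. Adding 0 shifts the range to ℂ ∖ {0}. Thus f omits exactly the value 0.

Omitted value: 0.


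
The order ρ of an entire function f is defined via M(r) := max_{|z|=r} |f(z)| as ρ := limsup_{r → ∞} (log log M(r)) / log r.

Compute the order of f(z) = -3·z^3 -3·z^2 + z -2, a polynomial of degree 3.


|f(z)| ≤ Σ|c_k|·r^k = O(r^3) as r → ∞. Polynomial growth is O(e^{r^ε}) for every ε > 0 (since r^3/e^{r^ε} → 0), so ρ ≤ ε for all ε > 0, i.e. ρ = 0. Every nonconstant polynomial has order 0.
Therefore ρ = 0.

Order ρ = 0.


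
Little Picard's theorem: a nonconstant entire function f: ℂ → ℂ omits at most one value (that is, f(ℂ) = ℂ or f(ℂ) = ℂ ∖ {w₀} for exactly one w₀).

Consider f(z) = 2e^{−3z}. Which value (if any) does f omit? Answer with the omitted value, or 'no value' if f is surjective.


Little Picard bounds the complement of f(ℂ) to at most one point.
e^{−3z} is never zero on ℂ, so 2·e^{−3z} takes every value in ℂ ∖ {0}. Adding 0 shifts the range to ℂ ∖ {0}. Thus f omits exactly the value 0.

Omitted value: 0.


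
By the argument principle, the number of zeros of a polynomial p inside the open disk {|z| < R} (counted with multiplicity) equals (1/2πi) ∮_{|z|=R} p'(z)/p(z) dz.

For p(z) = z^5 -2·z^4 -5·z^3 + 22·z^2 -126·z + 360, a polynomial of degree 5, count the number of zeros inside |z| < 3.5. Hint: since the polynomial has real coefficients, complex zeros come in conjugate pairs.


The zeros of p are: (0 + 3i), (0 - 3i), (3 + 1i), (3 - 1i), -4.
Their magnitudes are: 3, 3, 3.162, 3.162, 4.
Zeros with |z| < R = 3.5: (0 + 3i), (0 - 3i), (3 + 1i), (3 - 1i).
Count = 4.
By the argument principle, (1/2πi) ∮_{|z|=R} p'(z)/p(z) dz equals exactly this count.

Number of zeros inside |z| < 3.5: 4.


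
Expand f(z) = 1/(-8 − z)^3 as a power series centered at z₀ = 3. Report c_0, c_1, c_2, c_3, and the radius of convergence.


Let w = z − z₀, so z = z₀ + w.
Then -8 − z = -8 − (z₀ + w) = (-8 − z₀) − w = -11 − w.
f(z) = 1/(-11 − w)^3 = (1/(-11)^3) · (1 − w/(-11))^{−3}.
By the binomial series (1−u)^{−3} = Σ_{n≥0} C(n+2, 2) u^n for |u|<1, with u = w/(-11):
  c_n = C(n+2, 2) / (-11)^(n+3).
  c_0 = 1/(-11)^3 = -1/1331.
  c_1 = 3/(-11)^4 = 3/14641.
  c_2 = 6/(-11)^5 = -6/161051.
  c_3 = 10/(-11)^6 = 10/1771561.
The series is valid for |w/d| < 1, i.e. |z − z₀| < |d|.
Radius of convergence: R = |-8 − z₀| = |-11| = 11 (distance from z₀ to the singularity z = -8).

c_0 = -1/1331, c_1 = 3/14641, c_2 = -6/161051, c_3 = 10/1771561; R = 11.


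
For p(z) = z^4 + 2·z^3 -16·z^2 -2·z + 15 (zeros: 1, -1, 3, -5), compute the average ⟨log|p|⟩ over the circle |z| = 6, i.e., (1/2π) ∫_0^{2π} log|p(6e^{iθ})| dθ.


Zeros: -5, -1, 1, 3; r = 6.
Inside |z| < r: -5, -1, 1, 3. Outside (|z| ≥ r): ∅.
p(0) = 15, so log|p(0)| = log(15) = 2.7081.
Apply Jensen: I(r) = log|p(0)| + Σ_k log(r/|z_k|), summed over zeros inside |z| < r.
  log(r/|z_k|) for z_k = 1: log(6/1) = 1.7918
  log(r/|z_k|) for z_k = -1: log(6/1) = 1.7918
  log(r/|z_k|) for z_k = 3: log(6/3) = 0.6931
  log(r/|z_k|) for z_k = -5: log(6/5) = 0.1823
Sum over inside zeros: 4.4590.
I(r) = log|p(0)| + (inside sum) = 2.7081 + 4.4590 = 7.1670.
Closed form (all zeros inside, monic): I(r) = n·log(r) = 4·log(6) = 7.1670. ✓

I(r) ≈ 7.1670.


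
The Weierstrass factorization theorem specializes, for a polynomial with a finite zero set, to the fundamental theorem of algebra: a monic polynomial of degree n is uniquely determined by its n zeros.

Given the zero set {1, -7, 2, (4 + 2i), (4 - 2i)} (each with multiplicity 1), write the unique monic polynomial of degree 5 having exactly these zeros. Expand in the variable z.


The polynomial is p(z) = ∏_{α ∈ S} (z − α), where S = {1, -7, 2, (4 + 2i), (4 - 2i)}.
Expanding the product yields: p(z) = z^5 -4·z^4 -31·z^3 + 246·z^2 -492·z + 280.
Note conjugate pairs combine to real quadratics: (z − (4+2i))(z − (4−2i)) = z² − 8z + 20.
The resulting polynomial has degree 5 and real coefficients as required.

p(z) = z^5 -4·z^4 -31·z^3 + 246·z^2 -492·z + 280.


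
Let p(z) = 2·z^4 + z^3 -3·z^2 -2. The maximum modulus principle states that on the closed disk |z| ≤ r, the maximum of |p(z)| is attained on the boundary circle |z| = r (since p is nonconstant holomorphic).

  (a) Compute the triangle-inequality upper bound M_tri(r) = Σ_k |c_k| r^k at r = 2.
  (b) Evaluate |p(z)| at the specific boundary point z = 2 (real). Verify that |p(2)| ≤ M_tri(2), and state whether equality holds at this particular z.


Coefficients: c_0 = -2, c_1 = 0, c_2 = -3, c_3 = 1, c_4 = 2. Radius r = 2.
Part (a). Triangle bound: M_tri(r) = Σ_k |c_k| r^k
  = |-2|·2^0 + |0|·2^1 + |-3|·2^2 + |1|·2^3 + |2|·2^4
  = 2 + 0 + 12 + 8 + 32 = 54.
This bounds M(r) := max_{|z|=r} |p(z)| from above; equality holds iff all terms c_k z^k can be made to align in phase at a single z on |z|=r.
Part (b). At z = 2 (real, on the circle |z| = r):
  p(2) = (-2)·2^0 + (0)·2^1 + (-3)·2^2 + (1)·2^3 + (2)·2^4 = 26.
  |p(2)| = 26.
Check: |p(2)| = 26 ≤ 54 = M_tri(2). ✓ Equality does not hold at z = 2 (the coefficients have mixed signs, so the terms do not all align in phase there).

M_tri(2) = 54; |p(2)| = 26; equality at z=2: no.


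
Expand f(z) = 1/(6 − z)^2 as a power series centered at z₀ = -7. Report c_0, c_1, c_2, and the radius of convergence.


Let w = z − z₀, so z = z₀ + w.
Then 6 − z = 6 − (z₀ + w) = (6 − z₀) − w = 13 − w.
f(z) = 1/(13 − w)^2 = (1/(13)^2) · (1 − w/(13))^{−2}.
By the binomial series (1−u)^{−2} = Σ_{n≥0} C(n+1, 1) u^n for |u|<1, with u = w/(13):
  c_n = C(n+1, 1) / (13)^(n+2).
  c_0 = 1/(13)^2 = 1/169.
  c_1 = 2/(13)^3 = 2/2197.
  c_2 = 3/(13)^4 = 3/28561.
The series is valid for |w/d| < 1, i.e. |z − z₀| < |d|.
Radius of convergence: R = |6 − z₀| = |13| = 13 (distance from z₀ to the singularity z = 6).

c_0 = 1/169, c_1 = 2/2197, c_2 = 3/28561; R = 13.


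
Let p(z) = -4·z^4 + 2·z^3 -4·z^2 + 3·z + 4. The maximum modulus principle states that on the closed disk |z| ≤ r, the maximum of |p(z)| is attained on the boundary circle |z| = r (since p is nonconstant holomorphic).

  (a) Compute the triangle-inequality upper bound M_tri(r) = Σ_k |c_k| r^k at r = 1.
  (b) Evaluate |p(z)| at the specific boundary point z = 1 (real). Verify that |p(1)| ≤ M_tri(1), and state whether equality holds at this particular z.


Coefficients: c_0 = 4, c_1 = 3, c_2 = -4, c_3 = 2, c_4 = -4. Radius r = 1.
Part (a). Triangle bound: M_tri(r) = Σ_k |c_k| r^k
  = |4|·1^0 + |3|·1^1 + |-4|·1^2 + |2|·1^3 + |-4|·1^4
  = 4 + 3 + 4 + 2 + 4 = 17.
This bounds M(r) := max_{|z|=r} |p(z)| from above; equality holds iff all terms c_k z^k can be made to align in phase at a single z on |z|=r.
Part (b). At z = 1 (real, on the circle |z| = r):
  p(1) = (4)·1^0 + (3)·1^1 + (-4)·1^2 + (2)·1^3 + (-4)·1^4 = 1.
  |p(1)| = 1.
Check: |p(1)| = 1 ≤ 17 = M_tri(1). ✓ Equality does not hold at z = 1 (the coefficients have mixed signs, so the terms do not all align in phase there).

M_tri(1) = 17; |p(1)| = 1; equality at z=1: no.


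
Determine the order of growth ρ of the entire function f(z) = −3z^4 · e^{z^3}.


M(r) = max_{|z|=r} |-3|·|z|^4·|e^{z^3}| = 3·r^4 · e^{1r^3} (the factors attain their maxima compatibly on |z|=r). Then log M(r) = log 3 + 4·log r + 1r^3, dominated by the last term, so log log M(r) ~ 3·log r. The polynomial factor -3z^4 contributes only a log r term and does not affect the order. ρ = 3.
Therefore ρ = 3.

Order ρ = 3.


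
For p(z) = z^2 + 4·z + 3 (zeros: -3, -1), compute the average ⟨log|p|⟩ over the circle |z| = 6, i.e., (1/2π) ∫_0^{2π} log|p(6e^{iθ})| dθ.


Zeros: -3, -1; r = 6.
Inside |z| < r: -3, -1. Outside (|z| ≥ r): ∅.
p(0) = 3, so log|p(0)| = log(3) = 1.0986.
Apply Jensen: I(r) = log|p(0)| + Σ_k log(r/|z_k|), summed over zeros inside |z| < r.
  log(r/|z_k|) for z_k = -3: log(6/3) = 0.6931
  log(r/|z_k|) for z_k = -1: log(6/1) = 1.7918
Sum over inside zeros: 2.4849.
I(r) = log|p(0)| + (inside sum) = 1.0986 + 2.4849 = 3.5835.
Closed form (all zeros inside, monic): I(r) = n·log(r) = 2·log(6) = 3.5835. ✓

I(r) ≈ 3.5835.


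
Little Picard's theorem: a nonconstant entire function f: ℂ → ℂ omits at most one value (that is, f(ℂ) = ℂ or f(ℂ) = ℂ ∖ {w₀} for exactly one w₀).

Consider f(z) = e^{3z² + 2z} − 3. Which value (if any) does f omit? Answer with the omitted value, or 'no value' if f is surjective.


Little Picard bounds the complement of f(ℂ) to at most one point.
The exponent g(z) = 3z² + 2z is a nonconstant polynomial, hence surjective onto ℂ. So e^{g(z)} takes every value in {e^w : w ∈ ℂ} = ℂ ∖ {0}. Adding -3 shifts the range to ℂ ∖ {-3}. f omits exactly -3.

Omitted value: -3.


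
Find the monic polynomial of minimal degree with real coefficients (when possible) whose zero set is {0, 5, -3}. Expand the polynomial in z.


The polynomial is p(z) = ∏_{α ∈ S} (z − α), where S = {0, 5, -3}.
Expanding the product yields: p(z) = z^3 -2·z^2 -15·z.
The resulting polynomial has degree 3 and real coefficients as required.

p(z) = z^3 -2·z^2 -15·z.


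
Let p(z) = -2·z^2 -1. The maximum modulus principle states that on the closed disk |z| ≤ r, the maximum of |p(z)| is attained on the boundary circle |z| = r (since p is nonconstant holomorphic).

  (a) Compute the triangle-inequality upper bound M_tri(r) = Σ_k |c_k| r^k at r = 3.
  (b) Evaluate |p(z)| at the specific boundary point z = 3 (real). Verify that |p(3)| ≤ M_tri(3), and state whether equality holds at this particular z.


Coefficients: c_0 = -1, c_1 = 0, c_2 = -2. Radius r = 3.
Part (a). Triangle bound: M_tri(r) = Σ_k |c_k| r^k
  = |-1|·3^0 + |0|·3^1 + |-2|·3^2
  = 1 + 0 + 18 = 19.
This bounds M(r) := max_{|z|=r} |p(z)| from above; equality holds iff all terms c_k z^k can be made to align in phase at a single z on |z|=r.
Part (b). At z = 3 (real, on the circle |z| = r):
  p(3) = (-1)·3^0 + (0)·3^1 + (-2)·3^2 = -19.
  |p(3)| = 19.
Since all nonzero coefficients share the same sign, |p(3)| = 19 = M_tri(3); the triangle bound is attained at z = 3, so in fact M(r) = 19.

M_tri(3) = 19; |p(3)| = 19; equality at z=3: yes.


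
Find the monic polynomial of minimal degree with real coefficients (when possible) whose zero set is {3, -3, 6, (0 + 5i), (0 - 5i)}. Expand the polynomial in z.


The polynomial is p(z) = ∏_{α ∈ S} (z − α), where S = {3, -3, 6, (0 + 5i), (0 - 5i)}.
Expanding the product yields: p(z) = z^5 -6·z^4 + 16·z^3 -96·z^2 -225·z + 1350.
Note conjugate pairs combine to real quadratics: (z − (0+5i))(z − (0−5i)) = z² + 25.
The resulting polynomial has degree 5 and real coefficients as required.

p(z) = z^5 -6·z^4 + 16·z^3 -96·z^2 -225·z + 1350.


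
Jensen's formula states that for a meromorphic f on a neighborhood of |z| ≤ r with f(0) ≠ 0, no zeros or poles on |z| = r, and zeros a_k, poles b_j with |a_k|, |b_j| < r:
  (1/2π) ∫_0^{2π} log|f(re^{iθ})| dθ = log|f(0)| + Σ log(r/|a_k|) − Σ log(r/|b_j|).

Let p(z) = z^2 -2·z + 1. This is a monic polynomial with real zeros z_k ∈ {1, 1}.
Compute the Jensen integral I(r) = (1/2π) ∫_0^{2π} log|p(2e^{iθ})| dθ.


Zeros: 1, 1; r = 2.
Inside |z| < r: 1, 1. Outside (|z| ≥ r): ∅.
p(0) = 1, so log|p(0)| = log(1) = 0.0000.
Apply Jensen: I(r) = log|p(0)| + Σ_k log(r/|z_k|), summed over zeros inside |z| < r.
  log(r/|z_k|) for z_k = 1: log(2/1) = 0.6931
  log(r/|z_k|) for z_k = 1: log(2/1) = 0.6931
Sum over inside zeros: 1.3863.
I(r) = log|p(0)| + (inside sum) = 0.0000 + 1.3863 = 1.3863.
Closed form (all zeros inside, monic): I(r) = n·log(r) = 2·log(2) = 1.3863. ✓

I(r) ≈ 1.3863.


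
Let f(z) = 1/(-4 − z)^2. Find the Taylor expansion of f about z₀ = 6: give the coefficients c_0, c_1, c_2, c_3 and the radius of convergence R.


Let w = z − z₀, so z = z₀ + w.
Then -4 − z = -4 − (z₀ + w) = (-4 − z₀) − w = -10 − w.
f(z) = 1/(-10 − w)^2 = (1/(-10)^2) · (1 − w/(-10))^{−2}.
By the binomial series (1−u)^{−2} = Σ_{n≥0} C(n+1, 1) u^n for |u|<1, with u = w/(-10):
  c_n = C(n+1, 1) / (-10)^(n+2).
  c_0 = 1/(-10)^2 = 1/100.
  c_1 = 2/(-10)^3 = -1/500.
  c_2 = 3/(-10)^4 = 3/10000.
  c_3 = 4/(-10)^5 = -1/25000.
The series is valid for |w/d| < 1, i.e. |z − z₀| < |d|.
Radius of convergence: R = |-4 − z₀| = |-10| = 10 (distance from z₀ to the singularity z = -4).

c_0 = 1/100, c_1 = -1/500, c_2 = 3/10000, c_3 = -1/25000; R = 10.


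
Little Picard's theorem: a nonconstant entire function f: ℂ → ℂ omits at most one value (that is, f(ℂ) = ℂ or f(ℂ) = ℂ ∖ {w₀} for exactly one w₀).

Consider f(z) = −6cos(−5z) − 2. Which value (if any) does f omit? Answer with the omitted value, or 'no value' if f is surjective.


Little Picard bounds the complement of f(ℂ) to at most one point.
cos is entire and surjective onto ℂ: for every w ∈ ℂ, cos(ζ) = w has a solution ζ ∈ ℂ (e.g., via the complex inverse arccos). With ζ = −5z this gives z = ζ/(-5). Then -6·cos(−5z) takes every value in -6·ℂ = ℂ, and adding -2 is a bijection of ℂ. So f is surjective and omits no value. (Note: only on the real line is cos bounded by [−1, 1].)

Omitted value: no value.


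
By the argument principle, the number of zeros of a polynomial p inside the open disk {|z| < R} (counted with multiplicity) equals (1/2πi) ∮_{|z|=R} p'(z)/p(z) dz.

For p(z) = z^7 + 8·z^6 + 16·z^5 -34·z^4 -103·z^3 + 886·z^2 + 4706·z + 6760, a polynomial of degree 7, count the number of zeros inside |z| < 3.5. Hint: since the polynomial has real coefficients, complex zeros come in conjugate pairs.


The zeros of p are: (-3 + 1i), (-3 - 1i), -4, (-2 + 3i), (-2 - 3i), (3 + 2i), (3 - 2i).
Their magnitudes are: 3.162, 3.162, 4, 3.606, 3.606, 3.606, 3.606.
Zeros with |z| < R = 3.5: (-3 + 1i), (-3 - 1i).
Count = 2.
By the argument principle, (1/2πi) ∮_{|z|=R} p'(z)/p(z) dz equals exactly this count.

Number of zeros inside |z| < 3.5: 2.


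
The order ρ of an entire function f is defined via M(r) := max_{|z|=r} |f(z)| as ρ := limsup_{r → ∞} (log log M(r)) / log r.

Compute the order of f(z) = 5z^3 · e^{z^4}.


M(r) = max_{|z|=r} |5|·|z|^3·|e^{z^4}| = 5·r^3 · e^{1r^4} (the factors attain their maxima compatibly on |z|=r). Then log M(r) = log 5 + 3·log r + 1r^4, dominated by the last term, so log log M(r) ~ 4·log r. The polynomial factor 5z^3 contributes only a log r term and does not affect the order. ρ = 4.
Therefore ρ = 4.

Order ρ = 4.


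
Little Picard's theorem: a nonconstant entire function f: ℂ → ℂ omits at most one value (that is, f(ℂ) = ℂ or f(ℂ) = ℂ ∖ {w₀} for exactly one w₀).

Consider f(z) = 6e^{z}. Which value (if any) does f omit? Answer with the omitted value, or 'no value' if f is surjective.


Little Picard bounds the complement of f(ℂ) to at most one point.
e^{z} is never zero on ℂ, so 6·e^{z} takes every value in ℂ ∖ {0}. Adding 0 shifts the range to ℂ ∖ {0}. Thus f omits exactly the value 0.

Omitted value: 0.


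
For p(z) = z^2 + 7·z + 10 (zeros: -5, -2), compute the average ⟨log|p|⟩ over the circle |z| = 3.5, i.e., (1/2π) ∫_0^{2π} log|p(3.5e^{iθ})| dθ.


Zeros: -5, -2; r = 3.5.
Inside |z| < r: -2. Outside (|z| ≥ r): -5.
p(0) = 10, so log|p(0)| = log(10) = 2.3026.
Apply Jensen: I(r) = log|p(0)| + Σ_k log(r/|z_k|), summed over zeros inside |z| < r.
  log(r/|z_k|) for z_k = -2: log(3.5/2) = 0.5596
  Outside zeros (-5) contribute nothing to the Jensen sum.
Sum over inside zeros: 0.5596.
I(r) = log|p(0)| + (inside sum) = 2.3026 + 0.5596 = 2.8622.
Note: since some zeros are outside |z| ≤ r, the simplified n·log(r) form does NOT apply — only the inside zeros contribute.

I(r) ≈ 2.8622.


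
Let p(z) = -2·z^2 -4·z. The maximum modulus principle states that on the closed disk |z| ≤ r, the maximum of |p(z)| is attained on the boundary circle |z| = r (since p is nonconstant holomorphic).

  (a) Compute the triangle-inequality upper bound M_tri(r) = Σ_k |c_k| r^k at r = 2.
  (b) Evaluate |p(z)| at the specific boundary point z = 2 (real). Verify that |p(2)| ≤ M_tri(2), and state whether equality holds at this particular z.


Coefficients: c_0 = 0, c_1 = -4, c_2 = -2. Radius r = 2.
Part (a). Triangle bound: M_tri(r) = Σ_k |c_k| r^k
  = |0|·2^0 + |-4|·2^1 + |-2|·2^2
  = 0 + 8 + 8 = 16.
This bounds M(r) := max_{|z|=r} |p(z)| from above; equality holds iff all terms c_k z^k can be made to align in phase at a single z on |z|=r.
Part (b). At z = 2 (real, on the circle |z| = r):
  p(2) = (0)·2^0 + (-4)·2^1 + (-2)·2^2 = -16.
  |p(2)| = 16.
Since all nonzero coefficients share the same sign, |p(2)| = 16 = M_tri(2); the triangle bound is attained at z = 2, so in fact M(r) = 16.

M_tri(2) = 16; |p(2)| = 16; equality at z=2: yes.


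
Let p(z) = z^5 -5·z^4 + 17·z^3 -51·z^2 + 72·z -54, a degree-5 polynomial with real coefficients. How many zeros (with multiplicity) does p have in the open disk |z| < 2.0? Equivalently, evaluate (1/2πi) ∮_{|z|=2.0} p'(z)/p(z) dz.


The zeros of p are: (0 + 3i), (0 - 3i), (1 + 1i), (1 - 1i), 3.
Their magnitudes are: 3, 3, 1.414, 1.414, 3.
Zeros with |z| < R = 2.0: (1 + 1i), (1 - 1i).
Count = 2.
By the argument principle, (1/2πi) ∮_{|z|=R} p'(z)/p(z) dz equals exactly this count.

Number of zeros inside |z| < 2.0: 2.


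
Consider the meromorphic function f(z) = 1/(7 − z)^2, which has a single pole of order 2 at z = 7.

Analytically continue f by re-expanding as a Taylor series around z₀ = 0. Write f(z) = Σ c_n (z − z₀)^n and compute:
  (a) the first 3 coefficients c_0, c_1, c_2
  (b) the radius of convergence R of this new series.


Let w = z − z₀, so z = z₀ + w.
Then 7 − z = 7 − (z₀ + w) = (7 − z₀) − w = 7 − w.
f(z) = 1/(7 − w)^2 = (1/(7)^2) · (1 − w/(7))^{−2}.
By the binomial series (1−u)^{−2} = Σ_{n≥0} C(n+1, 1) u^n for |u|<1, with u = w/(7):
  c_n = C(n+1, 1) / (7)^(n+2).
  c_0 = 1/(7)^2 = 1/49.
  c_1 = 2/(7)^3 = 2/343.
  c_2 = 3/(7)^4 = 3/2401.
The series is valid for |w/d| < 1, i.e. |z − z₀| < |d|.
Radius of convergence: R = |7 − z₀| = |7| = 7 (distance from z₀ to the singularity z = 7).

c_0 = 1/49, c_1 = 2/343, c_2 = 3/2401; R = 7.


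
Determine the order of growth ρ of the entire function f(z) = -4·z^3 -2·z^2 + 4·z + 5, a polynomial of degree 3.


|f(z)| ≤ Σ|c_k|·r^k = O(r^3) as r → ∞. Polynomial growth is O(e^{r^ε}) for every ε > 0 (since r^3/e^{r^ε} → 0), so ρ ≤ ε for all ε > 0, i.e. ρ = 0. Every nonconstant polynomial has order 0.
Therefore ρ = 0.

Order ρ = 0.


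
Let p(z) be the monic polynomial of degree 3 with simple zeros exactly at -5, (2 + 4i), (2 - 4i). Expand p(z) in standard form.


The polynomial is p(z) = ∏_{α ∈ S} (z − α), where S = {-5, (2 + 4i), (2 - 4i)}.
Expanding the product yields: p(z) = z^3 + z^2 + 100.
Note conjugate pairs combine to real quadratics: (z − (2+4i))(z − (2−4i)) = z² − 4z + 20.
The resulting polynomial has degree 3 and real coefficients as required.

p(z) = z^3 + z^2 + 100.


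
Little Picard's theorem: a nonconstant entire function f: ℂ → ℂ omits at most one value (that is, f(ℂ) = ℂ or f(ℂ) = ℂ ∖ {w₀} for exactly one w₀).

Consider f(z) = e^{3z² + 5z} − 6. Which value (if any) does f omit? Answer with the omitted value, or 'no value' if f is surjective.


Little Picard bounds the complement of f(ℂ) to at most one point.
The exponent g(z) = 3z² + 5z is a nonconstant polynomial, hence surjective onto ℂ. So e^{g(z)} takes every value in {e^w : w ∈ ℂ} = ℂ ∖ {0}. Adding -6 shifts the range to ℂ ∖ {-6}. f omits exactly -6.

Omitted value: -6.


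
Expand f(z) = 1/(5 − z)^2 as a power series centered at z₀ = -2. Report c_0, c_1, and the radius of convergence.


Let w = z − z₀, so z = z₀ + w.
Then 5 − z = 5 − (z₀ + w) = (5 − z₀) − w = 7 − w.
f(z) = 1/(7 − w)^2 = (1/(7)^2) · (1 − w/(7))^{−2}.
By the binomial series (1−u)^{−2} = Σ_{n≥0} C(n+1, 1) u^n for |u|<1, with u = w/(7):
  c_n = C(n+1, 1) / (7)^(n+2).
  c_0 = 1/(7)^2 = 1/49.
  c_1 = 2/(7)^3 = 2/343.
The series is valid for |w/d| < 1, i.e. |z − z₀| < |d|.
Radius of convergence: R = |5 − z₀| = |7| = 7 (distance from z₀ to the singularity z = 5).

c_0 = 1/49, c_1 = 2/343; R = 7.


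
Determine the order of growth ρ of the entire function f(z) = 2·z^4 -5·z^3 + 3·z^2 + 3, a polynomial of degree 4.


|f(z)| ≤ Σ|c_k|·r^k = O(r^4) as r → ∞. Polynomial growth is O(e^{r^ε}) for every ε > 0 (since r^4/e^{r^ε} → 0), so ρ ≤ ε for all ε > 0, i.e. ρ = 0. Every nonconstant polynomial has order 0.
Therefore ρ = 0.

Order ρ = 0.


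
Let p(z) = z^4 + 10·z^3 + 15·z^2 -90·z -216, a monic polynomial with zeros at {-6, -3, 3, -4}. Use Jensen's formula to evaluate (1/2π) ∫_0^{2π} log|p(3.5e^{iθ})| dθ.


Zeros: -6, -4, -3, 3; r = 3.5.
Inside |z| < r: -3, 3. Outside (|z| ≥ r): -6, -4.
p(0) = -216, so log|p(0)| = log(216) = 5.3753.
Apply Jensen: I(r) = log|p(0)| + Σ_k log(r/|z_k|), summed over zeros inside |z| < r.
  log(r/|z_k|) for z_k = -3: log(3.5/3) = 0.1542
  log(r/|z_k|) for z_k = 3: log(3.5/3) = 0.1542
  Outside zeros (-6, -4) contribute nothing to the Jensen sum.
Sum over inside zeros: 0.3083.
I(r) = log|p(0)| + (inside sum) = 5.3753 + 0.3083 = 5.6836.
Note: since some zeros are outside |z| ≤ r, the simplified n·log(r) form does NOT apply — only the inside zeros contribute.

I(r) ≈ 5.6836.


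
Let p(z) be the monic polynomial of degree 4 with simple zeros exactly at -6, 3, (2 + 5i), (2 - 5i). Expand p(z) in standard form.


The polynomial is p(z) = ∏_{α ∈ S} (z − α), where S = {-6, 3, (2 + 5i), (2 - 5i)}.
Expanding the product yields: p(z) = z^4 -z^3 -z^2 + 159·z -522.
Note conjugate pairs combine to real quadratics: (z − (2+5i))(z − (2−5i)) = z² − 4z + 29.
The resulting polynomial has degree 4 and real coefficients as required.

p(z) = z^4 -z^3 -z^2 + 159·z -522.


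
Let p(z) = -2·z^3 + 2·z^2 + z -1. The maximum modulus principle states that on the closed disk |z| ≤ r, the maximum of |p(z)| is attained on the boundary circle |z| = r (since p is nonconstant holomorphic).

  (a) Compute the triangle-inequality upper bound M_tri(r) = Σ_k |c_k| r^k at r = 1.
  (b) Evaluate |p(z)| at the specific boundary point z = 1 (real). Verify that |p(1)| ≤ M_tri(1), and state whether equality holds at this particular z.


Coefficients: c_0 = -1, c_1 = 1, c_2 = 2, c_3 = -2. Radius r = 1.
Part (a). Triangle bound: M_tri(r) = Σ_k |c_k| r^k
  = |-1|·1^0 + |1|·1^1 + |2|·1^2 + |-2|·1^3
  = 1 + 1 + 2 + 2 = 6.
This bounds M(r) := max_{|z|=r} |p(z)| from above; equality holds iff all terms c_k z^k can be made to align in phase at a single z on |z|=r.
Part (b). At z = 1 (real, on the circle |z| = r):
  p(1) = (-1)·1^0 + (1)·1^1 + (2)·1^2 + (-2)·1^3 = 0.
  |p(1)| = 0.
Check: |p(1)| = 0 ≤ 6 = M_tri(1). ✓ Equality does not hold at z = 1 (the coefficients have mixed signs, so the terms do not all align in phase there).

M_tri(1) = 6; |p(1)| = 0; equality at z=1: no.


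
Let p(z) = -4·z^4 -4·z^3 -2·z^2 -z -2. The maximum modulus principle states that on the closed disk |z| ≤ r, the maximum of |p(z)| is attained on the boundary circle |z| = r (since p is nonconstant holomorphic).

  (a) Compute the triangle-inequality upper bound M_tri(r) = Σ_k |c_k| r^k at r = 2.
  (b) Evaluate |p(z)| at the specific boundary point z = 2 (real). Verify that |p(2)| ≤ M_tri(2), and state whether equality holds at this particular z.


Coefficients: c_0 = -2, c_1 = -1, c_2 = -2, c_3 = -4, c_4 = -4. Radius r = 2.
Part (a). Triangle bound: M_tri(r) = Σ_k |c_k| r^k
  = |-2|·2^0 + |-1|·2^1 + |-2|·2^2 + |-4|·2^3 + |-4|·2^4
  = 2 + 2 + 8 + 32 + 64 = 108.
This bounds M(r) := max_{|z|=r} |p(z)| from above; equality holds iff all terms c_k z^k can be made to align in phase at a single z on |z|=r.
Part (b). At z = 2 (real, on the circle |z| = r):
  p(2) = (-2)·2^0 + (-1)·2^1 + (-2)·2^2 + (-4)·2^3 + (-4)·2^4 = -108.
  |p(2)| = 108.
Since all nonzero coefficients share the same sign, |p(2)| = 108 = M_tri(2); the triangle bound is attained at z = 2, so in fact M(r) = 108.

M_tri(2) = 108; |p(2)| = 108; equality at z=2: yes.


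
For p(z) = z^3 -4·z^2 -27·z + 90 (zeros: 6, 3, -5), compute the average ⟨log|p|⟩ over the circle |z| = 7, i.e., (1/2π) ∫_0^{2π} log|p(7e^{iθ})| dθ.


Zeros: -5, 3, 6; r = 7.
Inside |z| < r: -5, 3, 6. Outside (|z| ≥ r): ∅.
p(0) = 90, so log|p(0)| = log(90) = 4.4998.
Apply Jensen: I(r) = log|p(0)| + Σ_k log(r/|z_k|), summed over zeros inside |z| < r.
  log(r/|z_k|) for z_k = 6: log(7/6) = 0.1542
  log(r/|z_k|) for z_k = 3: log(7/3) = 0.8473
  log(r/|z_k|) for z_k = -5: log(7/5) = 0.3365
Sum over inside zeros: 1.3379.
I(r) = log|p(0)| + (inside sum) = 4.4998 + 1.3379 = 5.8377.
Closed form (all zeros inside, monic): I(r) = n·log(r) = 3·log(7) = 5.8377. ✓

I(r) ≈ 5.8377.


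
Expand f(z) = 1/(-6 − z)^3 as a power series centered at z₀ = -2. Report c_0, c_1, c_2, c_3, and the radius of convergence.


Let w = z − z₀, so z = z₀ + w.
Then -6 − z = -6 − (z₀ + w) = (-6 − z₀) − w = -4 − w.
f(z) = 1/(-4 − w)^3 = (1/(-4)^3) · (1 − w/(-4))^{−3}.
By the binomial series (1−u)^{−3} = Σ_{n≥0} C(n+2, 2) u^n for |u|<1, with u = w/(-4):
  c_n = C(n+2, 2) / (-4)^(n+3).
  c_0 = 1/(-4)^3 = -1/64.
  c_1 = 3/(-4)^4 = 3/256.
  c_2 = 6/(-4)^5 = -3/512.
  c_3 = 10/(-4)^6 = 5/2048.
The series is valid for |w/d| < 1, i.e. |z − z₀| < |d|.
Radius of convergence: R = |-6 − z₀| = |-4| = 4 (distance from z₀ to the singularity z = -6).

c_0 = -1/64, c_1 = 3/256, c_2 = -3/512, c_3 = 5/2048; R = 4.


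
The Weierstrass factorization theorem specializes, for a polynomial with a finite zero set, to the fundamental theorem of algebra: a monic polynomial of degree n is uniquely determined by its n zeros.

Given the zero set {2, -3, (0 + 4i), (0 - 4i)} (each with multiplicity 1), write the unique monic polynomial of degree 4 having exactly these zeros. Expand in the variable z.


The polynomial is p(z) = ∏_{α ∈ S} (z − α), where S = {2, -3, (0 + 4i), (0 - 4i)}.
Expanding the product yields: p(z) = z^4 + z^3 + 10·z^2 + 16·z -96.
Note conjugate pairs combine to real quadratics: (z − (0+4i))(z − (0−4i)) = z² + 16.
The resulting polynomial has degree 4 and real coefficients as required.

p(z) = z^4 + z^3 + 10·z^2 + 16·z -96.


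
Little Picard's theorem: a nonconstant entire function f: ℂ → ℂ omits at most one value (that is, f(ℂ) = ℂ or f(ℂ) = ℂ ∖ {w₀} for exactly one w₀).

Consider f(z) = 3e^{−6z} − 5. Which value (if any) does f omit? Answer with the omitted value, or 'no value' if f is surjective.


Little Picard bounds the complement of f(ℂ) to at most one point.
e^{−6z} is never zero on ℂ, so 3·e^{−6z} takes every value in ℂ ∖ {0}. Adding -5 shifts the range to ℂ ∖ {-5}. Thus f omits exactly the value -5.

Omitted value: -5.


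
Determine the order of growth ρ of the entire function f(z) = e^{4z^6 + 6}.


|e^{4z^6 + 6}| = e^{Re(4·z^6) + 6} ≤ e^{4|z|^6 + 6} = e^{4r^6 + 6} on |z| = r, so ρ ≤ 6. Choosing z on |z|=r so that 4·z^6 is real positive (always possible by picking arg z appropriately) gives |f(z)| = e^{4r^6 + 6}, matching the bound. The additive constant 6 does not affect log log M(r) ~ 6·log r. Hence ρ = 6.
Therefore ρ = 6.

Order ρ = 6.


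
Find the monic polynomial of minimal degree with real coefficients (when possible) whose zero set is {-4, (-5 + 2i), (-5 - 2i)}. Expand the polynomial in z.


The polynomial is p(z) = ∏_{α ∈ S} (z − α), where S = {-4, (-5 + 2i), (-5 - 2i)}.
Expanding the product yields: p(z) = z^3 + 14·z^2 + 69·z + 116.
Note conjugate pairs combine to real quadratics: (z − (-5+2i))(z − (-5−2i)) = z² + 10z + 29.
The resulting polynomial has degree 3 and real coefficients as required.

p(z) = z^3 + 14·z^2 + 69·z + 116.


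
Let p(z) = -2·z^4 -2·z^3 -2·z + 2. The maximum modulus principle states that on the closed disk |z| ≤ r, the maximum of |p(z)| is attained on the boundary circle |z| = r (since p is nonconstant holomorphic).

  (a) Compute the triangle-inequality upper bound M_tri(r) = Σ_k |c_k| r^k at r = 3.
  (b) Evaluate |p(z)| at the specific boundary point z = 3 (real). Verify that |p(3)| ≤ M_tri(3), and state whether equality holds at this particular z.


Coefficients: c_0 = 2, c_1 = -2, c_2 = 0, c_3 = -2, c_4 = -2. Radius r = 3.
Part (a). Triangle bound: M_tri(r) = Σ_k |c_k| r^k
  = |2|·3^0 + |-2|·3^1 + |0|·3^2 + |-2|·3^3 + |-2|·3^4
  = 2 + 6 + 0 + 54 + 162 = 224.
This bounds M(r) := max_{|z|=r} |p(z)| from above; equality holds iff all terms c_k z^k can be made to align in phase at a single z on |z|=r.
Part (b). At z = 3 (real, on the circle |z| = r):
  p(3) = (2)·3^0 + (-2)·3^1 + (0)·3^2 + (-2)·3^3 + (-2)·3^4 = -220.
  |p(3)| = 220.
Check: |p(3)| = 220 ≤ 224 = M_tri(3). ✓ Equality does not hold at z = 3 (the coefficients have mixed signs, so the terms do not all align in phase there).

M_tri(3) = 224; |p(3)| = 220; equality at z=3: no.


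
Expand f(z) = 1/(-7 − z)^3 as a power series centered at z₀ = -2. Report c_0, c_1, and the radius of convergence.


Let w = z − z₀, so z = z₀ + w.
Then -7 − z = -7 − (z₀ + w) = (-7 − z₀) − w = -5 − w.
f(z) = 1/(-5 − w)^3 = (1/(-5)^3) · (1 − w/(-5))^{−3}.
By the binomial series (1−u)^{−3} = Σ_{n≥0} C(n+2, 2) u^n for |u|<1, with u = w/(-5):
  c_n = C(n+2, 2) / (-5)^(n+3).
  c_0 = 1/(-5)^3 = -1/125.
  c_1 = 3/(-5)^4 = 3/625.
The series is valid for |w/d| < 1, i.e. |z − z₀| < |d|.
Radius of convergence: R = |-7 − z₀| = |-5| = 5 (distance from z₀ to the singularity z = -7).

c_0 = -1/125, c_1 = 3/625; R = 5.


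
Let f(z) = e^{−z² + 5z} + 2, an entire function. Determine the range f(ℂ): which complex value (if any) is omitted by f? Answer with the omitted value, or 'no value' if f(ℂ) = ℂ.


Little Picard bounds the complement of f(ℂ) to at most one point.
The exponent g(z) = −z² + 5z is a nonconstant polynomial, hence surjective onto ℂ. So e^{g(z)} takes every value in {e^w : w ∈ ℂ} = ℂ ∖ {0}. Adding 2 shifts the range to ℂ ∖ {2}. f omits exactly 2.

Omitted value: 2.


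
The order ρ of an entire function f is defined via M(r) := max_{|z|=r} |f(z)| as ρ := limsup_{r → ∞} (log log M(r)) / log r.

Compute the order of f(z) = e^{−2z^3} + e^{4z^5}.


Each summand is entire of order 3 and 5 respectively (as in the single-exponential case). The order of a sum is at most the max of the orders, so ρ ≤ 5. For the lower bound: on |z|=r choose arg z so that 4z^5 is real positive; then |e^{4z^5}| = e^{4r^5} while |e^{-2z^3}| ≤ e^{2r^3} = o(e^{4r^5}). So |f| ≥ e^{4r^5}(1 − o(1)) and ρ ≥ 5. Hence ρ = max(3, 5) = 5.
Therefore ρ = 5.

Order ρ = 5.


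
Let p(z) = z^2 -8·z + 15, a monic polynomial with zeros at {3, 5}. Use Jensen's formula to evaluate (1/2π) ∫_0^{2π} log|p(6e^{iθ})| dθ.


Zeros: 3, 5; r = 6.
Inside |z| < r: 3, 5. Outside (|z| ≥ r): ∅.
p(0) = 15, so log|p(0)| = log(15) = 2.7081.
Apply Jensen: I(r) = log|p(0)| + Σ_k log(r/|z_k|), summed over zeros inside |z| < r.
  log(r/|z_k|) for z_k = 3: log(6/3) = 0.6931
  log(r/|z_k|) for z_k = 5: log(6/5) = 0.1823
Sum over inside zeros: 0.8755.
I(r) = log|p(0)| + (inside sum) = 2.7081 + 0.8755 = 3.5835.
Closed form (all zeros inside, monic): I(r) = n·log(r) = 2·log(6) = 3.5835. ✓

I(r) ≈ 3.5835.


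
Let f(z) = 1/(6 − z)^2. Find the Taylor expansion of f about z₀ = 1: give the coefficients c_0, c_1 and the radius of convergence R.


Let w = z − z₀, so z = z₀ + w.
Then 6 − z = 6 − (z₀ + w) = (6 − z₀) − w = 5 − w.
f(z) = 1/(5 − w)^2 = (1/(5)^2) · (1 − w/(5))^{−2}.
By the binomial series (1−u)^{−2} = Σ_{n≥0} C(n+1, 1) u^n for |u|<1, with u = w/(5):
  c_n = C(n+1, 1) / (5)^(n+2).
  c_0 = 1/(5)^2 = 1/25.
  c_1 = 2/(5)^3 = 2/125.
The series is valid for |w/d| < 1, i.e. |z − z₀| < |d|.
Radius of convergence: R = |6 − z₀| = |5| = 5 (distance from z₀ to the singularity z = 6).

c_0 = 1/25, c_1 = 2/125; R = 5.


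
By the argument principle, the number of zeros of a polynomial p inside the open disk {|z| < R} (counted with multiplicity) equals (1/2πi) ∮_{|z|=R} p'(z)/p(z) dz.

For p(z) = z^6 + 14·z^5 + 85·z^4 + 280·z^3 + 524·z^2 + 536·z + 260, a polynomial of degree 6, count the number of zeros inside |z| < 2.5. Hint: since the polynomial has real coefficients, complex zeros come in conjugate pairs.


The zeros of p are: (-1 + 1i), (-1 - 1i), (-3 + 1i), (-3 - 1i), (-3 + 2i), (-3 - 2i).
Their magnitudes are: 1.414, 1.414, 3.162, 3.162, 3.606, 3.606.
Zeros with |z| < R = 2.5: (-1 + 1i), (-1 - 1i).
Count = 2.
By the argument principle, (1/2πi) ∮_{|z|=R} p'(z)/p(z) dz equals exactly this count.

Number of zeros inside |z| < 2.5: 2.
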